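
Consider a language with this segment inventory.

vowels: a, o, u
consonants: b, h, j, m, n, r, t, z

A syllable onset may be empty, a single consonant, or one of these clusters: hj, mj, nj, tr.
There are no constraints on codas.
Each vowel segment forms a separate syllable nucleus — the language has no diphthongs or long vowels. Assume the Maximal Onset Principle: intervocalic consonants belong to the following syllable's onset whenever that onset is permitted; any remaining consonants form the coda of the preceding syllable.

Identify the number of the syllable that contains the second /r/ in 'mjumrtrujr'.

Nuclei (vowels): u, u → 2 syllables.
/u…u/ gap (V1→V2): /mrtr/ — longest licit onset from the right is /tr/, leaving /mr/ as coda.
Putting it together: mjumr.trujr.
The second /r/ is in the onset of syllable 2 (/trujr/).

2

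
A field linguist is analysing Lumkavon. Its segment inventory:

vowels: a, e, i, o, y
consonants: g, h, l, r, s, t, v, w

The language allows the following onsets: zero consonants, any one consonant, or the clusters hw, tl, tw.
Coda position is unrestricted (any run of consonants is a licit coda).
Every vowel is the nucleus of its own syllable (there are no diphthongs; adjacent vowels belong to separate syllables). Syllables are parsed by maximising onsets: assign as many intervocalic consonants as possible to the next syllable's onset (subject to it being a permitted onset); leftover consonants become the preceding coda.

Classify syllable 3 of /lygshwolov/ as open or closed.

closed

Nuclei (vowels): y, o, o → 3 syllables.
/y…o/ gap (V1→V2): /gshw/ splits as /gs/ + /hw/ (/hw/ is the longest suffix that is a licit onset).
/o…o/ gap (V2→V3): just /l/ — single C goes to the following onset.
Putting it together: lygs.hwo.lov.
Syllable 3 is /lov/ with coda /v/, so it is closed.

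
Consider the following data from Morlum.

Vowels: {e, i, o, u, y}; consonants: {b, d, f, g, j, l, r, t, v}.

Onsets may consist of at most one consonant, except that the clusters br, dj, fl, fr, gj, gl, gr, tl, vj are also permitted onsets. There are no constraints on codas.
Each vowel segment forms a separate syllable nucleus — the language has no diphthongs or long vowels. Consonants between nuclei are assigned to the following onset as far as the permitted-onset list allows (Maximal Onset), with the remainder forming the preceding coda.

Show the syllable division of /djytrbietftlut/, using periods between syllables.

djytr.bi.etf.tlut

Nuclei (vowels): y, i, e, u → 4 syllables.
V1 /y/ – V2 /i/: /trb/ splits as /tr/ + /b/ (/b/ is the longest suffix that is a licit onset).
V2 /i/ – V3 /e/: no consonants, so the boundary falls immediately after /i/.
V3 /e/ – V4 /u/: /tftl/; trying suffixes from longest down, /tl/ is the first permitted one, so coda /tf/ | onset /tl/.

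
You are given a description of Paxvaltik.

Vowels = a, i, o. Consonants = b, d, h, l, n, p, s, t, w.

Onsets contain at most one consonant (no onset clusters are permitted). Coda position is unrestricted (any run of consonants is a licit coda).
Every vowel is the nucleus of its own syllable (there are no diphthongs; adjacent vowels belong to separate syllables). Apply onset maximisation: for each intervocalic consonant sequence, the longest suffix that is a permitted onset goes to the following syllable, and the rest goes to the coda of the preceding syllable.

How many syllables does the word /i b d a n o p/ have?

3

Nuclei (vowels): i, a, o → 3 syllables.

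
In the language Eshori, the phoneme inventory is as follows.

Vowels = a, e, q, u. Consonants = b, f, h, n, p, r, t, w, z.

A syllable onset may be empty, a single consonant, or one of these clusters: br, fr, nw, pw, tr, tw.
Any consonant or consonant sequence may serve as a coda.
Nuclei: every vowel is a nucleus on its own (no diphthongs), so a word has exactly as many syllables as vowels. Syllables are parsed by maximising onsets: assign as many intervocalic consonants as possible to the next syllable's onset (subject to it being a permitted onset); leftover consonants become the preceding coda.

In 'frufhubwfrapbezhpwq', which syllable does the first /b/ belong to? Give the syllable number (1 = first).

2

Nuclei (vowels): u, u, a, e, q → 5 syllables.
σ1/σ2 boundary: /fh/ splits as /f/ + /h/ (/h/ is the longest suffix that is a licit onset).
σ2/σ3 boundary: /bwfr/ — longest licit onset from the right is /fr/, leaving /bw/ as coda.
σ3/σ4 boundary: /pb/ — longest licit onset from the right is /b/, leaving /p/ as coda.
σ4/σ5 boundary: /zhpw/ — longest licit onset from the right is /pw/, leaving /zh/ as coda.
Syllabification: fruf.hubw.frap.bezh.pwq.
The first /b/ is in the coda of syllable 2 (/hubw/).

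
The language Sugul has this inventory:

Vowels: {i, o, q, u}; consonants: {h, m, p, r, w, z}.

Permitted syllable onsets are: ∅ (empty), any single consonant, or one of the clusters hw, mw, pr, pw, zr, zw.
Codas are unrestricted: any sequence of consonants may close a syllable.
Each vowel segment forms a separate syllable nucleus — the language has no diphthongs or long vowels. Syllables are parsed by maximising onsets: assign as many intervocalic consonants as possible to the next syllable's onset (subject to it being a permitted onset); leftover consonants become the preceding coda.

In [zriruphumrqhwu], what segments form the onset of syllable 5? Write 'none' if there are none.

hw

The vowels are i, u, u, q, u — 5 nuclei, so 5 syllables.
Between /i/ (V1) and /u/ (V2): /r/ is a single consonant, so it becomes the next onset.
Between /u/ (V2) and /u/ (V3): /ph/ splits as /p/ + /h/ (/h/ is the longest suffix that is a licit onset).
Between /u/ (V3) and /q/ (V4): /mr/ — longest licit onset from the right is /r/, leaving /m/ as coda.
Between /q/ (V4) and /u/ (V5): cluster /hw/ — /hw/ is itself a permitted onset, so the whole cluster goes right; preceding coda = ∅.
Putting it together: zri.rup.hum.rq.hwu.
Syllable 5 is /hwu/: onset /hw/, nucleus /u/, coda ∅.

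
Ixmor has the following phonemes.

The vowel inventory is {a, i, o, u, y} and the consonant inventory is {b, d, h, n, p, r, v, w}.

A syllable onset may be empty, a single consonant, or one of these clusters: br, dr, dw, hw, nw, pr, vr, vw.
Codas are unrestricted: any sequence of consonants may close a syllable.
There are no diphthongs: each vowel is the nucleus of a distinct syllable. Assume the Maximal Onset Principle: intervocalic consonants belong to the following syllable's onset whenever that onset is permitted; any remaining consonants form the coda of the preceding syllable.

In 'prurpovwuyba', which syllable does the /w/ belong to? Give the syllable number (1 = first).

3

Nuclei (vowels): u, o, u, y, a → 5 syllables.
σ1/σ2 boundary: /rp/; trying suffixes from longest down, /p/ is the first permitted one, so coda /r/ | onset /p/.
σ2/σ3 boundary: /vw/ is a licit onset in full, so it all attaches to the next syllable.
σ3/σ4 boundary: nothing intervenes; syllable break is V.V.
σ4/σ5 boundary: /b/ is a single consonant, so it becomes the next onset.
Syllabification: prur.po.vwu.y.ba.
The /w/ is in the onset of syllable 3 (/vwu/).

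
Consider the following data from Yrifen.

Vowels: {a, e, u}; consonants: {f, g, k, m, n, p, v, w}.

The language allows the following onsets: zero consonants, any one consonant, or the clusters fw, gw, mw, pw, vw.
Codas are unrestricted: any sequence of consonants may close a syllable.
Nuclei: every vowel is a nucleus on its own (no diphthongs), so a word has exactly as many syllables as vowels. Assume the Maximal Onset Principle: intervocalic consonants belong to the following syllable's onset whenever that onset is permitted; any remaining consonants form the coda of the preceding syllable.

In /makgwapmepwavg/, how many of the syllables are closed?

3

Nuclei (vowels): a, a, e, a → 4 syllables.
V1 /a/ – V2 /a/: /kgw/ — longest licit onset from the right is /gw/, leaving /k/ as coda.
V2 /a/ – V3 /e/: /pm/ — longest licit onset from the right is /m/, leaving /p/ as coda.
V3 /e/ – V4 /a/: cluster /pw/ — /pw/ is itself a permitted onset, so the whole cluster goes right; preceding coda = ∅.
Syllabification: mak.gwap.me.pwavg.
Classifying each syllable: /mak/ (closed), /gwap/ (closed), /me/ (open), /pwavg/ (closed).
Closed syllables: 3.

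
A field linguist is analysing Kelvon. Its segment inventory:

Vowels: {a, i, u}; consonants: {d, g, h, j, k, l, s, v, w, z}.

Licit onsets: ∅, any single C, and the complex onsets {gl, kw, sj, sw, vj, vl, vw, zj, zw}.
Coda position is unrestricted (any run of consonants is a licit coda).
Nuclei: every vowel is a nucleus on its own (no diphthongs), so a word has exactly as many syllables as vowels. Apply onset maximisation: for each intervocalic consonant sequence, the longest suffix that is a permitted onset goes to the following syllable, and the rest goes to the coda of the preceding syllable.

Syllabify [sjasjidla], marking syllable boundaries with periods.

The vowels are a, i, a — 3 nuclei, so 3 syllables.
Between /a/ (V1) and /i/ (V2): cluster /sj/ — /sj/ is itself a permitted onset, so the whole cluster goes right; preceding coda = ∅.
Between /i/ (V2) and /a/ (V3): /dl/; trying suffixes from longest down, /l/ is the first permitted one, so coda /d/ | onset /l/.

sja.sjid.la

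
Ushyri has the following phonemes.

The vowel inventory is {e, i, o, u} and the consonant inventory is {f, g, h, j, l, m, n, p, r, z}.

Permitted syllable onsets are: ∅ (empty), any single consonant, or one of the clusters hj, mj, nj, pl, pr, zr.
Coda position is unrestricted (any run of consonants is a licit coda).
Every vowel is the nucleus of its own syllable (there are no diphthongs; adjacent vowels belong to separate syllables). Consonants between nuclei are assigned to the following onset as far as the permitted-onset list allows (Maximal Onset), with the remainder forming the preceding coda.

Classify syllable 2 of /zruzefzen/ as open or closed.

closed

Nuclei (vowels): u, e, e → 3 syllables.
Between /u/ (V1) and /e/ (V2): /z/ → onset of the next syllable (single consonants are always licit onsets).
Between /e/ (V2) and /e/ (V3): /fz/; trying suffixes from longest down, /z/ is the first permitted one, so coda /f/ | onset /z/.
So the parse is zru.zef.zen.
Syllable 2 is /zef/ with coda /f/, so it is closed.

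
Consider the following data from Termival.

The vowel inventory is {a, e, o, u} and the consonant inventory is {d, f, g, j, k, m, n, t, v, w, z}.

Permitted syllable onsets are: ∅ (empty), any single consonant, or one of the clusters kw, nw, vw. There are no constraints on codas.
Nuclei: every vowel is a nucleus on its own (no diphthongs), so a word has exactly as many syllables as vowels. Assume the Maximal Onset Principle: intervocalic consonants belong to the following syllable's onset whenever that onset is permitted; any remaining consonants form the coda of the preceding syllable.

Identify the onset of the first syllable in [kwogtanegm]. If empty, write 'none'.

The vowels are o, a, e — 3 nuclei, so 3 syllables.
Between /o/ (V1) and /a/ (V2): /gt/; trying suffixes from longest down, /t/ is the first permitted one, so coda /g/ | onset /t/.
Between /a/ (V2) and /e/ (V3): just /n/ — single C goes to the following onset.
So the parse is kwog.ta.negm.
Syllable 1 is /kwog/: onset /kw/, nucleus /o/, coda /g/.

kw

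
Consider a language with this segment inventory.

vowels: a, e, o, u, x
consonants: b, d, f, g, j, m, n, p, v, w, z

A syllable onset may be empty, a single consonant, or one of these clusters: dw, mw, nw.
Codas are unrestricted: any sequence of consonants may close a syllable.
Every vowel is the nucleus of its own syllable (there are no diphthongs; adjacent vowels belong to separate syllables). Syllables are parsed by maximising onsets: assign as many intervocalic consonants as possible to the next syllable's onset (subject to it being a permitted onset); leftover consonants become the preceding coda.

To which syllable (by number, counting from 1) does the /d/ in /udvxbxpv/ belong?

1

Vowels present: u, x, x; each is a nucleus, giving 3 syllables.
V1 /u/ – V2 /x/: /dv/; trying suffixes from longest down, /v/ is the first permitted one, so coda /d/ | onset /v/.
V2 /x/ – V3 /x/: /b/ is a single consonant, so it becomes the next onset.
Syllabification: ud.vx.bxpv.
The /d/ is in the coda of syllable 1 (/ud/).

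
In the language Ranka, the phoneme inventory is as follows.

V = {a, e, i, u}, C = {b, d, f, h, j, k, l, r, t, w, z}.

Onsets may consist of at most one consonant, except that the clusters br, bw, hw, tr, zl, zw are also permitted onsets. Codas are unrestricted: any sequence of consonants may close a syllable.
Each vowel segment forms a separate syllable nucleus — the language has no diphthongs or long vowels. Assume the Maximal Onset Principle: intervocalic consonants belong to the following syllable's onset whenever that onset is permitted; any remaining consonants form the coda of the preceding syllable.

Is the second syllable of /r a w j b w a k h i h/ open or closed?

closed

Nuclei (vowels): a, a, i → 3 syllables.
/a…a/ gap (V1→V2): /wjbw/ splits as /wj/ + /bw/ (/bw/ is the longest suffix that is a licit onset).
/a…i/ gap (V2→V3): /kh/ splits as /k/ + /h/ (/h/ is the longest suffix that is a licit onset).
Putting it together: rawj.bwak.hih.
Syllable 2 is /bwak/ with coda /k/, so it is closed.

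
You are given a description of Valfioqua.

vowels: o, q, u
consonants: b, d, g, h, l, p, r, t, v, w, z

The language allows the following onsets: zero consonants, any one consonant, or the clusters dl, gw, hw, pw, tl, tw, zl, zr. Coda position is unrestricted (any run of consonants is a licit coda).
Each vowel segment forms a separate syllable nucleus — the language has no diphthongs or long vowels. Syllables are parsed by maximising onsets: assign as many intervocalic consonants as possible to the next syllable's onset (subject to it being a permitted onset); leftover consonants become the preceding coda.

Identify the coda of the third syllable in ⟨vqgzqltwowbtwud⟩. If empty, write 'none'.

wb

Nuclei (vowels): q, q, o, u → 4 syllables.
Between /q/ (V1) and /q/ (V2): cluster /gz/ — the longest permitted-onset suffix is /z/; onset = /z/, preceding coda = /g/.
Between /q/ (V2) and /o/ (V3): /ltw/ splits as /l/ + /tw/ (/tw/ is the longest suffix that is a licit onset).
Between /o/ (V3) and /u/ (V4): /wbtw/; trying suffixes from longest down, /tw/ is the first permitted one, so coda /wb/ | onset /tw/.
So the parse is vqg.zql.twowb.twud.
Syllable 3 is /twowb/: onset /tw/, nucleus /o/, coda /wb/.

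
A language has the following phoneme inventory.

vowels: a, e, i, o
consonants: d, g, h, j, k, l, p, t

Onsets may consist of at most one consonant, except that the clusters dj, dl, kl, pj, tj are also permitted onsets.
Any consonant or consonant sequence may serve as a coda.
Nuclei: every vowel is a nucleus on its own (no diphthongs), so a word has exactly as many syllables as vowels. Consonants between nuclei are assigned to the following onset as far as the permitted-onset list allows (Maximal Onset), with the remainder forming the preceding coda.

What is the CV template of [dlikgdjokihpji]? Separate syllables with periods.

CCVCC.CCV.CVC.CCV

The vowels are i, o, i, i — 4 nuclei, so 4 syllables.
Between /i/ (V1) and /o/ (V2): /kgdj/ — longest licit onset from the right is /dj/, leaving /kg/ as coda.
Between /o/ (V2) and /i/ (V3): /k/ is a single consonant, so it becomes the next onset.
Between /i/ (V3) and /i/ (V4): cluster /hpj/ — the longest permitted-onset suffix is /pj/; onset = /pj/, preceding coda = /h/.
Putting it together: dlikg.djo.kih.pji.
Mapping each syllable to C/V: /dlikg/ → CCVCC, /djo/ → CCV, /kih/ → CVC, /pji/ → CCV.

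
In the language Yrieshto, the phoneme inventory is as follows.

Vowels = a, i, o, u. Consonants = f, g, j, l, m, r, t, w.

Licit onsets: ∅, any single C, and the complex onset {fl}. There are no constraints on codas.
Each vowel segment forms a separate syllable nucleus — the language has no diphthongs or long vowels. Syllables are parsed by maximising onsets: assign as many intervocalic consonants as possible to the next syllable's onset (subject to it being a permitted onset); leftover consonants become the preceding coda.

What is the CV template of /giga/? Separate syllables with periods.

The vowels are i, a — 2 nuclei, so 2 syllables.
σ1/σ2 boundary: /g/ → onset of the next syllable (single consonants are always licit onsets).
Result: gi.ga.
Mapping each syllable to C/V: /gi/ → CV, /ga/ → CV.

CV.CV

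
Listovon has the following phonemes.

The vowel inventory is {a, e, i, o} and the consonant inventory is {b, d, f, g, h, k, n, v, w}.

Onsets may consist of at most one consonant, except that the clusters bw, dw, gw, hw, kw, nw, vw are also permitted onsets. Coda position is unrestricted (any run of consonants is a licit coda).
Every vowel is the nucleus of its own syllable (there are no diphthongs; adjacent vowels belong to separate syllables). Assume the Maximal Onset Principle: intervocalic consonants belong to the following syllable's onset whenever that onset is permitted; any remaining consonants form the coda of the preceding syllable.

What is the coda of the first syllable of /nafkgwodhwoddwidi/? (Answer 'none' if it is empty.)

fk

The vowels are a, o, o, i, i — 5 nuclei, so 5 syllables.
Between /a/ (V1) and /o/ (V2): /fkgw/ — longest licit onset from the right is /gw/, leaving /fk/ as coda.
Between /o/ (V2) and /o/ (V3): /dhw/ splits as /d/ + /hw/ (/hw/ is the longest suffix that is a licit onset).
Between /o/ (V3) and /i/ (V4): /ddw/ splits as /d/ + /dw/ (/dw/ is the longest suffix that is a licit onset).
Between /i/ (V4) and /i/ (V5): just /d/ — single C goes to the following onset.
Result: nafk.gwod.hwod.dwi.di.
Syllable 1 is /nafk/: onset /n/, nucleus /a/, coda /fk/.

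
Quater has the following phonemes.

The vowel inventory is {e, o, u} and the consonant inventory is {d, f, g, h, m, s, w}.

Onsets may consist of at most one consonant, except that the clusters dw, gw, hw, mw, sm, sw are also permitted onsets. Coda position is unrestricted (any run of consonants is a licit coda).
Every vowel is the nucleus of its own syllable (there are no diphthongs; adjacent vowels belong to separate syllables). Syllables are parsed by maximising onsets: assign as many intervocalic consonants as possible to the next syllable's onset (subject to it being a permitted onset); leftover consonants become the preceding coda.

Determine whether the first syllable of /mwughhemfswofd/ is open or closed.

closed

Vowels present: u, e, o; each is a nucleus, giving 3 syllables.
Between /u/ (V1) and /e/ (V2): /ghh/; trying suffixes from longest down, /h/ is the first permitted one, so coda /gh/ | onset /h/.
Between /e/ (V2) and /o/ (V3): cluster /mfsw/ — the longest permitted-onset suffix is /sw/; onset = /sw/, preceding coda = /mf/.
Putting it together: mwugh.hemf.swofd.
Syllable 1 is /mwugh/ with coda /gh/, so it is closed.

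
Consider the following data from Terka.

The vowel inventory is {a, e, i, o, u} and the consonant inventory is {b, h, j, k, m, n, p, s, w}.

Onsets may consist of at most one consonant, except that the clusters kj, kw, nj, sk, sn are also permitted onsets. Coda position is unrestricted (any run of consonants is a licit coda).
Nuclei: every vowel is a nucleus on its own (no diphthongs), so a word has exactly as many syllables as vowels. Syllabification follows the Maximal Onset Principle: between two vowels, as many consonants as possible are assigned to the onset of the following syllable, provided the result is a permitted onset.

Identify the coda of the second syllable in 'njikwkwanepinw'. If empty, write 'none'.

The vowels are i, a, e, i — 4 nuclei, so 4 syllables.
V1 /i/ – V2 /a/: /kwkw/ splits as /kw/ + /kw/ (/kw/ is the longest suffix that is a licit onset).
V2 /a/ – V3 /e/: just /n/ — single C goes to the following onset.
V3 /e/ – V4 /i/: just /p/ — single C goes to the following onset.
Putting it together: njikw.kwa.ne.pinw.
Syllable 2 is /kwa/: onset /kw/, nucleus /a/, coda ∅.

none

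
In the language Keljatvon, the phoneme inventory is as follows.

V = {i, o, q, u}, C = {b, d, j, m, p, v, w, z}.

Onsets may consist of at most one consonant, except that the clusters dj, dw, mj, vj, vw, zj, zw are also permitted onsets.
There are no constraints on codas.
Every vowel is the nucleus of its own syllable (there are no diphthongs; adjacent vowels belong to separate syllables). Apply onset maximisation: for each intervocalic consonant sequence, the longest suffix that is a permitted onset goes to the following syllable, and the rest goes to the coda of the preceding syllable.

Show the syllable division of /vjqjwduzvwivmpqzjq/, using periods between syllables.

vjqjw.duz.vwivm.pq.zjq

The vowels are q, u, i, q, q — 5 nuclei, so 5 syllables.
/q…u/ gap (V1→V2): /jwd/ splits as /jw/ + /d/ (/d/ is the longest suffix that is a licit onset).
/u…i/ gap (V2→V3): /zvw/ splits as /z/ + /vw/ (/vw/ is the longest suffix that is a licit onset).
/i…q/ gap (V3→V4): /vmp/ splits as /vm/ + /p/ (/p/ is the longest suffix that is a licit onset).
/q…q/ gap (V4→V5): cluster /zj/ — /zj/ is itself a permitted onset, so the whole cluster goes right; preceding coda = ∅.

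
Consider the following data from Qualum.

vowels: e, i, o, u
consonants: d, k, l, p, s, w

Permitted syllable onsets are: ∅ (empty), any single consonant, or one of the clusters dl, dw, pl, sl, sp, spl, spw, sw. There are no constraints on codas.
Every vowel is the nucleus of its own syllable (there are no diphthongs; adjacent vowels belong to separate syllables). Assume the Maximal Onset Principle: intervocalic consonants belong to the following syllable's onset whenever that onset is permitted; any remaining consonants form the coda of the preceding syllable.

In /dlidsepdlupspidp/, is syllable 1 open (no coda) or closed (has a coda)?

closed

The vowels are i, e, u, i — 4 nuclei, so 4 syllables.
/i…e/ gap (V1→V2): /ds/ — longest licit onset from the right is /s/, leaving /d/ as coda.
/e…u/ gap (V2→V3): /pdl/ — longest licit onset from the right is /dl/, leaving /p/ as coda.
/u…i/ gap (V3→V4): /psp/ — longest licit onset from the right is /sp/, leaving /p/ as coda.
So the parse is dlid.sep.dlup.spidp.
Syllable 1 is /dlid/ with coda /d/, so it is closed.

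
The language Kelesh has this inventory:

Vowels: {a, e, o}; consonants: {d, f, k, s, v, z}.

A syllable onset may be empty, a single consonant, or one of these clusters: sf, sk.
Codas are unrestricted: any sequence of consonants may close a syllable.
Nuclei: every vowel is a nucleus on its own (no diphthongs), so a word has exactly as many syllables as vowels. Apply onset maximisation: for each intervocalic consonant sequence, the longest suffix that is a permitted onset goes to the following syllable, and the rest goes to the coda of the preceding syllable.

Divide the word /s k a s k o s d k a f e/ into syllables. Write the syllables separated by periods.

ska.skosd.ka.fe

Vowels present: a, o, a, e; each is a nucleus, giving 4 syllables.
/a…o/ gap (V1→V2): cluster /sk/ — /sk/ is itself a permitted onset, so the whole cluster goes right; preceding coda = ∅.
/o…a/ gap (V2→V3): cluster /sdk/ — the longest permitted-onset suffix is /k/; onset = /k/, preceding coda = /sd/.
/a…e/ gap (V3→V4): /f/ is a single consonant, so it becomes the next onset.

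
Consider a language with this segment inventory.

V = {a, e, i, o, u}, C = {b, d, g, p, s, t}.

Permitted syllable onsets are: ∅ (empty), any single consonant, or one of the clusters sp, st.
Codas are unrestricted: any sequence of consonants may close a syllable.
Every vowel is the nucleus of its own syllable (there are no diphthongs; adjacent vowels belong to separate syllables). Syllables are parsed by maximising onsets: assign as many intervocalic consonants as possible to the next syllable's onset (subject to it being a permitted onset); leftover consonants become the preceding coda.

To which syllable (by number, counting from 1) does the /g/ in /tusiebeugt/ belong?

5

The vowels are u, i, e, e, u — 5 nuclei, so 5 syllables.
/u…i/ gap (V1→V2): /s/ is a single consonant, so it becomes the next onset.
/i…e/ gap (V2→V3): no consonants, so the boundary falls immediately after /i/.
/e…e/ gap (V3→V4): /b/ → onset of the next syllable (single consonants are always licit onsets).
/e…u/ gap (V4→V5): nothing intervenes; syllable break is V.V.
Result: tu.si.e.be.ugt.
The /g/ is in the coda of syllable 5 (/ugt/).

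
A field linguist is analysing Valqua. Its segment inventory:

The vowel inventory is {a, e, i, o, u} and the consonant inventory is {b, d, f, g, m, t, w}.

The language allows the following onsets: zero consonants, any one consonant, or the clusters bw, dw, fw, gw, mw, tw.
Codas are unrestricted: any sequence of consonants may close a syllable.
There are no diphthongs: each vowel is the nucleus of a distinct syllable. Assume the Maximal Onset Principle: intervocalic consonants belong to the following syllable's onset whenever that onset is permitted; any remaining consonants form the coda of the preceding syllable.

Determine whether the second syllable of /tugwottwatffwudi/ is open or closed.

closed

Nuclei (vowels): u, o, a, u, i → 5 syllables.
/u…o/ gap (V1→V2): /gw/ — entire cluster is a permitted onset → onset /gw/, coda ∅.
/o…a/ gap (V2→V3): cluster /ttw/ — the longest permitted-onset suffix is /tw/; onset = /tw/, preceding coda = /t/.
/a…u/ gap (V3→V4): /tffw/; trying suffixes from longest down, /fw/ is the first permitted one, so coda /tf/ | onset /fw/.
/u…i/ gap (V4→V5): just /d/ — single C goes to the following onset.
Result: tu.gwot.twatf.fwu.di.
Syllable 2 is /gwot/ with coda /t/, so it is closed.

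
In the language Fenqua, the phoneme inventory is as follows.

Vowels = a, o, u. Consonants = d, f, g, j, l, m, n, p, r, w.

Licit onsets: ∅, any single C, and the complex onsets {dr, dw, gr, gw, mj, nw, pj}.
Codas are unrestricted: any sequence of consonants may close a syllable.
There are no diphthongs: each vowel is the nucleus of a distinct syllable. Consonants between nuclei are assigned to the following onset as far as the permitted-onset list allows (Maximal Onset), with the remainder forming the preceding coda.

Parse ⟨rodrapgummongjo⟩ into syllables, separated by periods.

Nuclei (vowels): o, a, u, o, o → 5 syllables.
σ1/σ2 boundary: /dr/ is a licit onset in full, so it all attaches to the next syllable.
σ2/σ3 boundary: /pg/; trying suffixes from longest down, /g/ is the first permitted one, so coda /p/ | onset /g/.
σ3/σ4 boundary: cluster /mm/ — the longest permitted-onset suffix is /m/; onset = /m/, preceding coda = /m/.
σ4/σ5 boundary: /ngj/; trying suffixes from longest down, /j/ is the first permitted one, so coda /ng/ | onset /j/.

ro.drap.gum.mong.jo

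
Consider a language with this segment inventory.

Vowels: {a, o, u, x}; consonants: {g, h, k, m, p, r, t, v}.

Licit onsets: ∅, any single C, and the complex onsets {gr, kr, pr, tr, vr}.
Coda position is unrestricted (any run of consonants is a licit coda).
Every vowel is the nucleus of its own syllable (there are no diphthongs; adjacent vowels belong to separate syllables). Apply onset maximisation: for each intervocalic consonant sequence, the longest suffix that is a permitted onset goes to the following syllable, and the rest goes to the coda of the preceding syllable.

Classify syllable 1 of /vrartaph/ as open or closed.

Vowels present: a, a; each is a nucleus, giving 2 syllables.
Between /a/ (V1) and /a/ (V2): /rt/; trying suffixes from longest down, /t/ is the first permitted one, so coda /r/ | onset /t/.
Syllabification: vrar.taph.
Syllable 1 is /vrar/ with coda /r/, so it is closed.

closed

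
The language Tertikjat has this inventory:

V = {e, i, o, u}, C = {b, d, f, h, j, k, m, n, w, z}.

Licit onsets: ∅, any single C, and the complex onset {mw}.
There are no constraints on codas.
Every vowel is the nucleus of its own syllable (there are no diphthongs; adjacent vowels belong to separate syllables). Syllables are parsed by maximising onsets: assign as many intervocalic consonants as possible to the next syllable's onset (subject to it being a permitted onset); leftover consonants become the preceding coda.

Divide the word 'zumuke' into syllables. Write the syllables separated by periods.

The vowels are u, u, e — 3 nuclei, so 3 syllables.
V1 /u/ – V2 /u/: /m/ is a single consonant, so it becomes the next onset.
V2 /u/ – V3 /e/: /k/ is a single consonant, so it becomes the next onset.

zu.mu.ke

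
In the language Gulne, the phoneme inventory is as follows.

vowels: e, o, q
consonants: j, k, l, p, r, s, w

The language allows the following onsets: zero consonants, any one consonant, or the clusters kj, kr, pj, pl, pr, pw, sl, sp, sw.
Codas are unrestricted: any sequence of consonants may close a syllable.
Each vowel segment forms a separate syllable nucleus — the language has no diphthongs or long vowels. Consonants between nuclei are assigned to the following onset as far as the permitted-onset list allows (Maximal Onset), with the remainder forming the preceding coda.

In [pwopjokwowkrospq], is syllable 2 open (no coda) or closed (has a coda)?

The vowels are o, o, o, o, q — 5 nuclei, so 5 syllables.
σ1/σ2 boundary: /pj/ is a licit onset in full, so it all attaches to the next syllable.
σ2/σ3 boundary: /kw/; trying suffixes from longest down, /w/ is the first permitted one, so coda /k/ | onset /w/.
σ3/σ4 boundary: /wkr/ — longest licit onset from the right is /kr/, leaving /w/ as coda.
σ4/σ5 boundary: /sp/ — entire cluster is a permitted onset → onset /sp/, coda ∅.
Result: pwo.pjok.wow.kro.spq.
Syllable 2 is /pjok/ with coda /k/, so it is closed.

closed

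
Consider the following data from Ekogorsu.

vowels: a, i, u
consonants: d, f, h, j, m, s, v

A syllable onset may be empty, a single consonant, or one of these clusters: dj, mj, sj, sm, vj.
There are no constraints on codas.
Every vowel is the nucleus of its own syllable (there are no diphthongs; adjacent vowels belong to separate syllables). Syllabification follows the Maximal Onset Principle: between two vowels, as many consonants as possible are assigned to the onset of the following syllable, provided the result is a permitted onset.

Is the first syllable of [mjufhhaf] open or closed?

closed

Vowels present: u, a; each is a nucleus, giving 2 syllables.
/u…a/ gap (V1→V2): /fhh/ splits as /fh/ + /h/ (/h/ is the longest suffix that is a licit onset).
Putting it together: mjufh.haf.
Syllable 1 is /mjufh/ with coda /fh/, so it is closed.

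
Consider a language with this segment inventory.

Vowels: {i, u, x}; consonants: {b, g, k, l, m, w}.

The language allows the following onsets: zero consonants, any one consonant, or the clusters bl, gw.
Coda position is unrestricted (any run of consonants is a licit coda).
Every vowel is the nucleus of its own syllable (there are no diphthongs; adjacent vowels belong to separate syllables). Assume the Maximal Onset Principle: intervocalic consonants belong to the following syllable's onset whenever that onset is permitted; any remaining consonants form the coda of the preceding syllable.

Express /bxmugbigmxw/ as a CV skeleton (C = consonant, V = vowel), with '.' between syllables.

The vowels are x, u, i, x — 4 nuclei, so 4 syllables.
V1 /x/ – V2 /u/: /m/ → onset of the next syllable (single consonants are always licit onsets).
V2 /u/ – V3 /i/: /gb/ — longest licit onset from the right is /b/, leaving /g/ as coda.
V3 /i/ – V4 /x/: cluster /gm/ — the longest permitted-onset suffix is /m/; onset = /m/, preceding coda = /g/.
Syllabification: bx.mug.big.mxw.
Mapping each syllable to C/V: /bx/ → CV, /mug/ → CVC, /big/ → CVC, /mxw/ → CVC.

CV.CVC.CVC.CVC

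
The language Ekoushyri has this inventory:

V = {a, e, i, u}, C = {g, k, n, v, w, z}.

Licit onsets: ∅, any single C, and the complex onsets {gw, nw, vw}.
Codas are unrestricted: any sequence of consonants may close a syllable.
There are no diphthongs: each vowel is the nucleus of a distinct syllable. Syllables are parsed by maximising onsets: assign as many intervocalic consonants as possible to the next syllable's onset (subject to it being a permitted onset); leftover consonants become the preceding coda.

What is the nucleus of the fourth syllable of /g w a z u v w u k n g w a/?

Nuclei (vowels): a, u, u, a → 4 syllables.
The fourth nucleus (vowel 4 from the left) is /a/.

a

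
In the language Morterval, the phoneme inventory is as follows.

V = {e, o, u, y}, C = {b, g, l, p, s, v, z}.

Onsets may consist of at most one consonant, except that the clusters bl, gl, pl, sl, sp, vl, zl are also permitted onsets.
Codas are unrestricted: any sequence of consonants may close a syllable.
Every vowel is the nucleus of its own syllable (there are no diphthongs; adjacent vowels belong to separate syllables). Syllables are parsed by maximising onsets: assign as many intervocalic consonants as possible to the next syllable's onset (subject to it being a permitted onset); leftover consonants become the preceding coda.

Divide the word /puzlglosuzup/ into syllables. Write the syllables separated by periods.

Vowels present: u, o, u, u; each is a nucleus, giving 4 syllables.
/u…o/ gap (V1→V2): /zlgl/; trying suffixes from longest down, /gl/ is the first permitted one, so coda /zl/ | onset /gl/.
/o…u/ gap (V2→V3): /s/ → onset of the next syllable (single consonants are always licit onsets).
/u…u/ gap (V3→V4): just /z/ — single C goes to the following onset.

puzl.glo.su.zup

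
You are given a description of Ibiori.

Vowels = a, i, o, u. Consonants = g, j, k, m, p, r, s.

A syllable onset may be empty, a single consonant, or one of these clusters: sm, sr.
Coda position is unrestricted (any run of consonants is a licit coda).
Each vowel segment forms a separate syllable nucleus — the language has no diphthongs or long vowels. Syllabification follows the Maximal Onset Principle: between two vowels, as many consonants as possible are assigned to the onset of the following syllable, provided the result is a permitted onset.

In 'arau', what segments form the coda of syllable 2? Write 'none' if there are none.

Vowels present: a, a, u; each is a nucleus, giving 3 syllables.
/a…a/ gap (V1→V2): /r/ → onset of the next syllable (single consonants are always licit onsets).
/a…u/ gap (V2→V3): no consonants, so the boundary falls immediately after /a/.
Syllabification: a.ra.u.
Syllable 2 is /ra/: onset /r/, nucleus /a/, coda ∅.

none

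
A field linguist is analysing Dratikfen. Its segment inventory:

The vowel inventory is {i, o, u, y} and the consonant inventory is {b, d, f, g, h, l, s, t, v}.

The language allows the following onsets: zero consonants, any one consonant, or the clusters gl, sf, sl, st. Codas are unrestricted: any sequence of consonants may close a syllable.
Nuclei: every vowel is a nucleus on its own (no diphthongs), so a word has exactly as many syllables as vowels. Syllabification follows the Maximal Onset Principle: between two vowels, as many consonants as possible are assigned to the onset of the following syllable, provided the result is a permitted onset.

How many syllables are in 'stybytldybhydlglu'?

5

The vowels are y, y, y, y, u — 5 nuclei, so 5 syllables.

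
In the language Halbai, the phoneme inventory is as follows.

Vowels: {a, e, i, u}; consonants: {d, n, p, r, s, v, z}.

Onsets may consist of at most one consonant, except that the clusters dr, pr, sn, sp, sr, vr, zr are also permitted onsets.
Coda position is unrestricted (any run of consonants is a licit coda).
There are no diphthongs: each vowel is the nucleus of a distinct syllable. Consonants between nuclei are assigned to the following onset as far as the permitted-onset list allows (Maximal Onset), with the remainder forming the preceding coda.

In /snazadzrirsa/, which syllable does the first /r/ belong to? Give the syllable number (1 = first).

Nuclei (vowels): a, a, i, a → 4 syllables.
Between /a/ (V1) and /a/ (V2): /z/ is a single consonant, so it becomes the next onset.
Between /a/ (V2) and /i/ (V3): /dzr/ — longest licit onset from the right is /zr/, leaving /d/ as coda.
Between /i/ (V3) and /a/ (V4): /rs/ splits as /r/ + /s/ (/s/ is the longest suffix that is a licit onset).
So the parse is sna.zad.zrir.sa.
The first /r/ is in the onset of syllable 3 (/zrir/).

3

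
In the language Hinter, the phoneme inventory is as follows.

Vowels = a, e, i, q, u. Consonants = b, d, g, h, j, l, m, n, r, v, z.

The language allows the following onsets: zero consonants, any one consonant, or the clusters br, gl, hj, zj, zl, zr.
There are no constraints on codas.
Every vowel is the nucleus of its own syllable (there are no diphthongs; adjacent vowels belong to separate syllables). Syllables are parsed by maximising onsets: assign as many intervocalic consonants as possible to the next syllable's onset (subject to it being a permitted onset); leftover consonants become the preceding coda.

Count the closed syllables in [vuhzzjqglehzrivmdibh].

Nuclei (vowels): u, q, e, i, i → 5 syllables.
σ1/σ2 boundary: /hzzj/ splits as /hz/ + /zj/ (/zj/ is the longest suffix that is a licit onset).
σ2/σ3 boundary: /gl/ is a licit onset in full, so it all attaches to the next syllable.
σ3/σ4 boundary: cluster /hzr/ — the longest permitted-onset suffix is /zr/; onset = /zr/, preceding coda = /h/.
σ4/σ5 boundary: cluster /vmd/ — the longest permitted-onset suffix is /d/; onset = /d/, preceding coda = /vm/.
Result: vuhz.zjq.gleh.zrivm.dibh.
Classifying each syllable: /vuhz/ (closed), /zjq/ (open), /gleh/ (closed), /zrivm/ (closed), /dibh/ (closed).
Closed syllables: 4.

4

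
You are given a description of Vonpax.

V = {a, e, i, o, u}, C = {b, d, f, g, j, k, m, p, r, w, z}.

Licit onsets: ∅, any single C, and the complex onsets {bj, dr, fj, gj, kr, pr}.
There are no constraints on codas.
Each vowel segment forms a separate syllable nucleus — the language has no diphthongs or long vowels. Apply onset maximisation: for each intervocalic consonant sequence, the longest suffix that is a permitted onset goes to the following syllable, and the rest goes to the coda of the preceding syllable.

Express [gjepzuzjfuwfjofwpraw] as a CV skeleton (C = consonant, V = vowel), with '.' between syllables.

CCVC.CVCC.CVC.CCVCC.CCVC

Vowels present: e, u, u, o, a; each is a nucleus, giving 5 syllables.
V1 /e/ – V2 /u/: /pz/ — longest licit onset from the right is /z/, leaving /p/ as coda.
V2 /u/ – V3 /u/: /zjf/ — longest licit onset from the right is /f/, leaving /zj/ as coda.
V3 /u/ – V4 /o/: /wfj/; trying suffixes from longest down, /fj/ is the first permitted one, so coda /w/ | onset /fj/.
V4 /o/ – V5 /a/: /fwpr/ splits as /fw/ + /pr/ (/pr/ is the longest suffix that is a licit onset).
Syllabification: gjep.zuzj.fuw.fjofw.praw.
Mapping each syllable to C/V: /gjep/ → CCVC, /zuzj/ → CVCC, /fuw/ → CVC, /fjofw/ → CCVCC, /praw/ → CCVC.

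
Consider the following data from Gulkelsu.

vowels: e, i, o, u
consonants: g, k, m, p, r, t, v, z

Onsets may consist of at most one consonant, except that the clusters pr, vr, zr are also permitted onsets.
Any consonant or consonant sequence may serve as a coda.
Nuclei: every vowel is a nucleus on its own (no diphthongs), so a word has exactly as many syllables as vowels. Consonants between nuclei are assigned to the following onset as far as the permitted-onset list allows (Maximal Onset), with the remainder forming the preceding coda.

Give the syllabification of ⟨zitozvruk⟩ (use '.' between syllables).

The vowels are i, o, u — 3 nuclei, so 3 syllables.
σ1/σ2 boundary: /t/ → onset of the next syllable (single consonants are always licit onsets).
σ2/σ3 boundary: cluster /zvr/ — the longest permitted-onset suffix is /vr/; onset = /vr/, preceding coda = /z/.

zi.toz.vruk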